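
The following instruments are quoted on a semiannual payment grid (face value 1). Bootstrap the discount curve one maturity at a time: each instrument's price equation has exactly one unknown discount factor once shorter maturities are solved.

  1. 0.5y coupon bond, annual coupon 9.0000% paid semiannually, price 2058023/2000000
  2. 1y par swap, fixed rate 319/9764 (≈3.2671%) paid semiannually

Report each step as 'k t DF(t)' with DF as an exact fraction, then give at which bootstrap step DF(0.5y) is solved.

step 1 [0.5y] bond c/2=9/200: DF=(2058023/2000000 − 9/200·(0))/(1+9/200) = 9847/10000 ≈ 0.984700
step 2 [1y] swap r/2=319/19528: DF=(1 − 319/19528·(0.984700))/(1+319/19528) = 9681/10000 ≈ 0.968100

1 1/2 9847/10000
2 1 9681/10000
DF(0.5y) is solved at step 1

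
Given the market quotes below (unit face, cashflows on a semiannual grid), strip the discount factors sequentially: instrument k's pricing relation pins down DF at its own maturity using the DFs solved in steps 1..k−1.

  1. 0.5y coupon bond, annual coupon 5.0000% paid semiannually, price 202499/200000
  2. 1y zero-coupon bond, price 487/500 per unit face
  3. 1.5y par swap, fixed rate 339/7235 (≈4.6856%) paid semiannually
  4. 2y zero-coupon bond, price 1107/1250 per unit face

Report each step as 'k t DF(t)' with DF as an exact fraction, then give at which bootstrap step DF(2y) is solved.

step 1 [0.5y] bond c/2=1/40: DF=(202499/200000 − 1/40·(0))/(1+1/40) = 4939/5000 ≈ 0.987800
step 2 [1y] zero: DF = P = 487/500 ≈ 0.974000
step 3 [1.5y] swap r/2=339/14470: DF=(1 − 339/14470·(0.987800+0.974000))/(1+339/14470) = 4661/5000 ≈ 0.932200
step 4 [2y] zero: DF = P = 1107/1250 ≈ 0.885600

1 1/2 4939/5000
2 1 487/500
3 3/2 4661/5000
4 2 1107/1250
DF(2y) is solved at step 4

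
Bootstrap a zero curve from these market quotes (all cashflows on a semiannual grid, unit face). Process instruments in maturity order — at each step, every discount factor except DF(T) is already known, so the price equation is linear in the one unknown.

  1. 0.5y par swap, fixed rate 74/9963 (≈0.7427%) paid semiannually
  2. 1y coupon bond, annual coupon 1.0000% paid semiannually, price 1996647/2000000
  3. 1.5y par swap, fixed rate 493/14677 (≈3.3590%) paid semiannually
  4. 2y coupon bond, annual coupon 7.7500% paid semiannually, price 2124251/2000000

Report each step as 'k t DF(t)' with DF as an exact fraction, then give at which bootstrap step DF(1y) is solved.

1 1/2 9963/10000
2 1 2471/2500
3 3/2 9507/10000
4 2 913/1000
DF(1y) is solved at step 2

step 1 [0.5y] swap r/2=37/9963: DF=(1 − 37/9963·(0))/(1+37/9963) = 9963/10000 ≈ 0.996300
step 2 [1y] bond c/2=1/200: DF=(1996647/2000000 − 1/200·(0.996300))/(1+1/200) = 2471/2500 ≈ 0.988400
step 3 [1.5y] swap r/2=493/29354: DF=(1 − 493/29354·(0.996300+0.988400))/(1+493/29354) = 9507/10000 ≈ 0.950700
step 4 [2y] bond c/2=31/800: DF=(2124251/2000000 − 31/800·(0.996300+0.988400+0.950700))/(1+31/800) = 913/1000 ≈ 0.913000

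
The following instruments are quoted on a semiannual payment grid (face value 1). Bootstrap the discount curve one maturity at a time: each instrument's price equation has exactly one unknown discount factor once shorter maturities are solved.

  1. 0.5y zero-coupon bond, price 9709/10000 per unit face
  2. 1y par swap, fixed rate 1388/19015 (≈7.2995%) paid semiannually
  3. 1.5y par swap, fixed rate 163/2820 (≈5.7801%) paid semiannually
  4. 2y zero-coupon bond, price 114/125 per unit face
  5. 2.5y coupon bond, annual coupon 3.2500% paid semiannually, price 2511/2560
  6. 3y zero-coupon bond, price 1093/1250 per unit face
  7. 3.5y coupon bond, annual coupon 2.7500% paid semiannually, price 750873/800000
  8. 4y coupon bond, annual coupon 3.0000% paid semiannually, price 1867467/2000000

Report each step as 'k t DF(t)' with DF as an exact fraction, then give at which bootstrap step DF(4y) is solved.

step 1 [0.5y] zero: DF = P = 9709/10000 ≈ 0.970900
step 2 [1y] swap r/2=694/19015: DF=(1 − 694/19015·(0.970900))/(1+694/19015) = 4653/5000 ≈ 0.930600
step 3 [1.5y] swap r/2=163/5640: DF=(1 − 163/5640·(0.970900+0.930600))/(1+163/5640) = 1837/2000 ≈ 0.918500
step 4 [2y] zero: DF = P = 114/125 ≈ 0.912000
step 5 [2.5y] bond c/2=13/800: DF=(2511/2560 − 13/800·(0.970900+0.930600+0.918500+0.912000))/(1+13/800) = 1811/2000 ≈ 0.905500
step 6 [3y] zero: DF = P = 1093/1250 ≈ 0.874400
step 7 [3.5y] bond c/2=11/800: DF=(750873/800000 − 11/800·(0.970900+0.930600+0.918500+0.912000+0.905500+0.874400))/(1+11/800) = 8511/10000 ≈ 0.851100
step 8 [4y] bond c/2=3/200: DF=(1867467/2000000 − 3/200·(0.970900+0.930600+0.918500+0.912000+0.905500+0.874400+0.851100))/(1+3/200) = 8259/10000 ≈ 0.825900

1 1/2 9709/10000
2 1 4653/5000
3 3/2 1837/2000
4 2 114/125
5 5/2 1811/2000
6 3 1093/1250
7 7/2 8511/10000
8 4 8259/10000
DF(4y) is solved at step 8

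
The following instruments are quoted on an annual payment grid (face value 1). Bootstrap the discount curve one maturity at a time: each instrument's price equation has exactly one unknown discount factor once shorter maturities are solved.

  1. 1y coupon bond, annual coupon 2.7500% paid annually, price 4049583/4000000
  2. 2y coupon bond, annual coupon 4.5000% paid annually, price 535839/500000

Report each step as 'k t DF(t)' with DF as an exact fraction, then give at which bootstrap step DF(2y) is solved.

step 1 [1y] bond c/1=11/400: DF=(4049583/4000000 − 11/400·(0))/(1+11/400) = 9853/10000 ≈ 0.985300
step 2 [2y] bond c/1=9/200: DF=(535839/500000 − 9/200·(0.985300))/(1+9/200) = 9831/10000 ≈ 0.983100

1 1 9853/10000
2 2 9831/10000
DF(2y) is solved at step 2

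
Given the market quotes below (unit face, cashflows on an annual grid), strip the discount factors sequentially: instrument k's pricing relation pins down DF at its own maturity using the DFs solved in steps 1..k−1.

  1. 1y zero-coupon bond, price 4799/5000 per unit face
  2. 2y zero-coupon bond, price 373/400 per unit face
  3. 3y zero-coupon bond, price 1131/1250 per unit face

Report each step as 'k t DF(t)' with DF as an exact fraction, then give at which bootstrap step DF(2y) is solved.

step 1 [1y] zero: DF = P = 4799/5000 ≈ 0.959800
step 2 [2y] zero: DF = P = 373/400 ≈ 0.932500
step 3 [3y] zero: DF = P = 1131/1250 ≈ 0.904800

1 1 4799/5000
2 2 373/400
3 3 1131/1250
DF(2y) is solved at step 2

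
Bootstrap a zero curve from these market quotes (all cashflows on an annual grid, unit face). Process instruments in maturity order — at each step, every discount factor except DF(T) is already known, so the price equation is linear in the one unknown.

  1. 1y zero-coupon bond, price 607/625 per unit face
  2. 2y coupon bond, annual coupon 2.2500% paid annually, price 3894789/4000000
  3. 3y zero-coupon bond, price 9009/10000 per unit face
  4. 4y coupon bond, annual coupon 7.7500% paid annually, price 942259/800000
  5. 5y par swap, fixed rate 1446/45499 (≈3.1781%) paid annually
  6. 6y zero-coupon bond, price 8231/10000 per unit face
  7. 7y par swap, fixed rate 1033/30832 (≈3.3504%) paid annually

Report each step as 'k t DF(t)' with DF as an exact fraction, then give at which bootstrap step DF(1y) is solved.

step 1 [1y] zero: DF = P = 607/625 ≈ 0.971200
step 2 [2y] bond c/1=9/400: DF=(3894789/4000000 − 9/400·(0.971200))/(1+9/400) = 9309/10000 ≈ 0.930900
step 3 [3y] zero: DF = P = 9009/10000 ≈ 0.900900
step 4 [4y] bond c/1=31/400: DF=(942259/800000 − 31/400·(0.971200+0.930900+0.900900))/(1+31/400) = 1783/2000 ≈ 0.891500
step 5 [5y] swap r/1=1446/45499: DF=(1 − 1446/45499·(0.971200+0.930900+0.900900+0.891500))/(1+1446/45499) = 4277/5000 ≈ 0.855400
step 6 [6y] zero: DF = P = 8231/10000 ≈ 0.823100
step 7 [7y] swap r/1=1033/30832: DF=(1 − 1033/30832·(0.971200+0.930900+0.900900+0.891500+0.855400+0.823100))/(1+1033/30832) = 3967/5000 ≈ 0.793400

1 1 607/625
2 2 9309/10000
3 3 9009/10000
4 4 1783/2000
5 5 4277/5000
6 6 8231/10000
7 7 3967/5000
DF(1y) is solved at step 1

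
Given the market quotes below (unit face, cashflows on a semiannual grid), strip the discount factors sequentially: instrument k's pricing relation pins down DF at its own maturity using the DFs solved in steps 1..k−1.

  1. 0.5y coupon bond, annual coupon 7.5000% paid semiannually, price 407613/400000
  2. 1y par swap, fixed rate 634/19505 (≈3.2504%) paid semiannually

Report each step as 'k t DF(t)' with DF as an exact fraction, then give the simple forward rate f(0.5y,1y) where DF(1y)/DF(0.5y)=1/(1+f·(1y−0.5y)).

step 1 [0.5y] bond c/2=3/80: DF=(407613/400000 − 3/80·(0))/(1+3/80) = 4911/5000 ≈ 0.982200
step 2 [1y] swap r/2=317/19505: DF=(1 − 317/19505·(0.982200))/(1+317/19505) = 9683/10000 ≈ 0.968300

1 1/2 4911/5000
2 1 9683/10000
f(0.5y,1y) = ((4911/5000)/(9683/10000) − 1)/(1/2) = 278/9683 ≈ 2.8710%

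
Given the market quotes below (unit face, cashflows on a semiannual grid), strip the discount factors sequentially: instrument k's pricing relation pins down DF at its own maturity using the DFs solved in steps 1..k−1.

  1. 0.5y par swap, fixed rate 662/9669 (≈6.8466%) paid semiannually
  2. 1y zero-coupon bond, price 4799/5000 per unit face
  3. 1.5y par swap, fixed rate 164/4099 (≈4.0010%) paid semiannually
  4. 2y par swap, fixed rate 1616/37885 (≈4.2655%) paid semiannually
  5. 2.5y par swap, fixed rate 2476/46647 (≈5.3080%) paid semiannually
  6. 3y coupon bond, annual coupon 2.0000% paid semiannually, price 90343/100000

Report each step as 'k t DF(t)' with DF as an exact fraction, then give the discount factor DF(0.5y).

1 1/2 9669/10000
2 1 4799/5000
3 3/2 4713/5000
4 2 1149/1250
5 5/2 4381/5000
6 3 8483/10000
DF(0.5y) = 9669/10000 ≈ 0.966900

step 1 [0.5y] swap r/2=331/9669: DF=(1 − 331/9669·(0))/(1+331/9669) = 9669/10000 ≈ 0.966900
step 2 [1y] zero: DF = P = 4799/5000 ≈ 0.959800
step 3 [1.5y] swap r/2=82/4099: DF=(1 − 82/4099·(0.966900+0.959800))/(1+82/4099) = 4713/5000 ≈ 0.942600
step 4 [2y] swap r/2=808/37885: DF=(1 − 808/37885·(0.966900+0.959800+0.942600))/(1+808/37885) = 1149/1250 ≈ 0.919200
step 5 [2.5y] swap r/2=1238/46647: DF=(1 − 1238/46647·(0.966900+0.959800+0.942600+0.919200))/(1+1238/46647) = 4381/5000 ≈ 0.876200
step 6 [3y] bond c/2=1/100: DF=(90343/100000 − 1/100·(0.966900+0.959800+0.942600+0.919200+0.876200))/(1+1/100) = 8483/10000 ≈ 0.848300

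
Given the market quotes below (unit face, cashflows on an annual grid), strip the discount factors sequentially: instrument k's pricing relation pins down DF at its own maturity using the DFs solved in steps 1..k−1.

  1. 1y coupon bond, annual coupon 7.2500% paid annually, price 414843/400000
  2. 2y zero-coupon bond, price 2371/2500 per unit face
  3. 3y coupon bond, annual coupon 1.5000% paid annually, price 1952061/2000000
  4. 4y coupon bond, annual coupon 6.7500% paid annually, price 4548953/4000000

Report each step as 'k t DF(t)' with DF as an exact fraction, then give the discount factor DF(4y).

1 1 967/1000
2 2 2371/2500
3 3 9333/10000
4 4 2213/2500
DF(4y) = 2213/2500 ≈ 0.885200

step 1 [1y] bond c/1=29/400: DF=(414843/400000 − 29/400·(0))/(1+29/400) = 967/1000 ≈ 0.967000
step 2 [2y] zero: DF = P = 2371/2500 ≈ 0.948400
step 3 [3y] bond c/1=3/200: DF=(1952061/2000000 − 3/200·(0.967000+0.948400))/(1+3/200) = 9333/10000 ≈ 0.933300
step 4 [4y] bond c/1=27/400: DF=(4548953/4000000 − 27/400·(0.967000+0.948400+0.933300))/(1+27/400) = 2213/2500 ≈ 0.885200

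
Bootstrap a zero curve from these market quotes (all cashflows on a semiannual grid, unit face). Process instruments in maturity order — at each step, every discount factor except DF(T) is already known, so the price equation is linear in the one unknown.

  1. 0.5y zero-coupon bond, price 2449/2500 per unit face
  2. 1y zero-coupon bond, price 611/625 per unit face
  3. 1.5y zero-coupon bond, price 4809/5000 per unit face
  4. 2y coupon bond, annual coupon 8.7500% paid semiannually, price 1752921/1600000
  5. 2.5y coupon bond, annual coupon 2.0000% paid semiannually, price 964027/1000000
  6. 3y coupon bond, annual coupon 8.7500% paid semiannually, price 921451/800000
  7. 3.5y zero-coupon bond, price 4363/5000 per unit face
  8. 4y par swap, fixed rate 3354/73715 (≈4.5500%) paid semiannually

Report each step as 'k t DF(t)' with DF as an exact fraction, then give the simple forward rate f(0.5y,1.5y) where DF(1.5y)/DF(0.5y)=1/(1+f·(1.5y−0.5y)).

1 1/2 2449/2500
2 1 611/625
3 3/2 4809/5000
4 2 9273/10000
5 5/2 2291/2500
6 3 9039/10000
7 7/2 4363/5000
8 4 8323/10000
f(0.5y,1.5y) = ((2449/2500)/(4809/5000) − 1)/(1) = 89/4809 ≈ 1.8507%

step 1 [0.5y] zero: DF = P = 2449/2500 ≈ 0.979600
step 2 [1y] zero: DF = P = 611/625 ≈ 0.977600
step 3 [1.5y] zero: DF = P = 4809/5000 ≈ 0.961800
step 4 [2y] bond c/2=7/160: DF=(1752921/1600000 − 7/160·(0.979600+0.977600+0.961800))/(1+7/160) = 9273/10000 ≈ 0.927300
step 5 [2.5y] bond c/2=1/100: DF=(964027/1000000 − 1/100·(0.979600+0.977600+0.961800+0.927300))/(1+1/100) = 2291/2500 ≈ 0.916400
step 6 [3y] bond c/2=7/160: DF=(921451/800000 − 7/160·(0.979600+0.977600+0.961800+0.927300+0.916400))/(1+7/160) = 9039/10000 ≈ 0.903900
step 7 [3.5y] zero: DF = P = 4363/5000 ≈ 0.872600
step 8 [4y] swap r/2=1677/73715: DF=(1 − 1677/73715·(0.979600+0.977600+0.961800+0.927300+0.916400+0.903900+0.872600))/(1+1677/73715) = 8323/10000 ≈ 0.832300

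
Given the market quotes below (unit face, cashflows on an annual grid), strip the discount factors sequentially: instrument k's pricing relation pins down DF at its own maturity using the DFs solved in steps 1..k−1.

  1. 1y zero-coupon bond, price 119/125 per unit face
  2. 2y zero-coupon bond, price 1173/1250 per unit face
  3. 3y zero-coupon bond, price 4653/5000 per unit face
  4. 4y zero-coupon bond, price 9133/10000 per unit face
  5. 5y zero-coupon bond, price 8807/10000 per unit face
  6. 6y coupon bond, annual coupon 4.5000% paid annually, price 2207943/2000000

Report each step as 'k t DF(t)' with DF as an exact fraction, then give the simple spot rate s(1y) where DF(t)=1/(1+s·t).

1 1 119/125
2 2 1173/1250
3 3 4653/5000
4 4 9133/10000
5 5 8807/10000
6 6 8577/10000
s(1y) = (1/(119/125) − 1)/(1) = 6/119 ≈ 5.0420%

step 1 [1y] zero: DF = P = 119/125 ≈ 0.952000
step 2 [2y] zero: DF = P = 1173/1250 ≈ 0.938400
step 3 [3y] zero: DF = P = 4653/5000 ≈ 0.930600
step 4 [4y] zero: DF = P = 9133/10000 ≈ 0.913300
step 5 [5y] zero: DF = P = 8807/10000 ≈ 0.880700
step 6 [6y] bond c/1=9/200: DF=(2207943/2000000 − 9/200·(0.952000+0.938400+0.930600+0.913300+0.880700))/(1+9/200) = 8577/10000 ≈ 0.857700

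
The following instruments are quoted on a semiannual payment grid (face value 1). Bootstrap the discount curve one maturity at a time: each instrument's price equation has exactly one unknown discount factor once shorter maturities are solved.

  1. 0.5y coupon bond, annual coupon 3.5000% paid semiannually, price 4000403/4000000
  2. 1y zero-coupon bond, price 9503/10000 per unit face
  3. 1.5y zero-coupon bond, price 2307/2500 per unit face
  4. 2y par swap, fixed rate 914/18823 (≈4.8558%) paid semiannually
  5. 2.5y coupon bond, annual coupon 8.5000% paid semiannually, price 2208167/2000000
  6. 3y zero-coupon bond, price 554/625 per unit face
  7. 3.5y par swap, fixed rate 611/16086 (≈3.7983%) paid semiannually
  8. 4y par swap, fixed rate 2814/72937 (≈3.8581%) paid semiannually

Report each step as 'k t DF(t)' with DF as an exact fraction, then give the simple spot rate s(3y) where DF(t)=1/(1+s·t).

step 1 [0.5y] bond c/2=7/400: DF=(4000403/4000000 − 7/400·(0))/(1+7/400) = 9829/10000 ≈ 0.982900
step 2 [1y] zero: DF = P = 9503/10000 ≈ 0.950300
step 3 [1.5y] zero: DF = P = 2307/2500 ≈ 0.922800
step 4 [2y] swap r/2=457/18823: DF=(1 − 457/18823·(0.982900+0.950300+0.922800))/(1+457/18823) = 4543/5000 ≈ 0.908600
step 5 [2.5y] bond c/2=17/400: DF=(2208167/2000000 − 17/400·(0.982900+0.950300+0.922800+0.908600))/(1+17/400) = 566/625 ≈ 0.905600
step 6 [3y] zero: DF = P = 554/625 ≈ 0.886400
step 7 [3.5y] swap r/2=611/32172: DF=(1 − 611/32172·(0.982900+0.950300+0.922800+0.908600+0.905600+0.886400))/(1+611/32172) = 4389/5000 ≈ 0.877800
step 8 [4y] swap r/2=1407/72937: DF=(1 − 1407/72937·(0.982900+0.950300+0.922800+0.908600+0.905600+0.886400+0.877800))/(1+1407/72937) = 8593/10000 ≈ 0.859300

1 1/2 9829/10000
2 1 9503/10000
3 3/2 2307/2500
4 2 4543/5000
5 5/2 566/625
6 3 554/625
7 7/2 4389/5000
8 4 8593/10000
s(3y) = (1/(554/625) − 1)/(3) = 71/1662 ≈ 4.2720%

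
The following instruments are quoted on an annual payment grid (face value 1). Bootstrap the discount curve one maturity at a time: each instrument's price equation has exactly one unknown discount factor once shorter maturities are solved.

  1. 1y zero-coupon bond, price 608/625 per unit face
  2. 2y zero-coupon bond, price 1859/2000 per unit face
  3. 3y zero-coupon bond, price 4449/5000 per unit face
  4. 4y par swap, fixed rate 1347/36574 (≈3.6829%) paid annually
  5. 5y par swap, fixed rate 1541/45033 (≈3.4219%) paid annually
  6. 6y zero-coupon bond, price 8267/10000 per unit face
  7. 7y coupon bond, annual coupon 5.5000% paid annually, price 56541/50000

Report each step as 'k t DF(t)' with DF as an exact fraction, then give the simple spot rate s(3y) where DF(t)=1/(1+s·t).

step 1 [1y] zero: DF = P = 608/625 ≈ 0.972800
step 2 [2y] zero: DF = P = 1859/2000 ≈ 0.929500
step 3 [3y] zero: DF = P = 4449/5000 ≈ 0.889800
step 4 [4y] swap r/1=1347/36574: DF=(1 − 1347/36574·(0.972800+0.929500+0.889800))/(1+1347/36574) = 8653/10000 ≈ 0.865300
step 5 [5y] swap r/1=1541/45033: DF=(1 − 1541/45033·(0.972800+0.929500+0.889800+0.865300))/(1+1541/45033) = 8459/10000 ≈ 0.845900
step 6 [6y] zero: DF = P = 8267/10000 ≈ 0.826700
step 7 [7y] bond c/1=11/200: DF=(56541/50000 − 11/200·(0.972800+0.929500+0.889800+0.865300+0.845900+0.826700))/(1+11/200) = 397/500 ≈ 0.794000

1 1 608/625
2 2 1859/2000
3 3 4449/5000
4 4 8653/10000
5 5 8459/10000
6 6 8267/10000
7 7 397/500
s(3y) = (1/(4449/5000) − 1)/(3) = 551/13347 ≈ 4.1283%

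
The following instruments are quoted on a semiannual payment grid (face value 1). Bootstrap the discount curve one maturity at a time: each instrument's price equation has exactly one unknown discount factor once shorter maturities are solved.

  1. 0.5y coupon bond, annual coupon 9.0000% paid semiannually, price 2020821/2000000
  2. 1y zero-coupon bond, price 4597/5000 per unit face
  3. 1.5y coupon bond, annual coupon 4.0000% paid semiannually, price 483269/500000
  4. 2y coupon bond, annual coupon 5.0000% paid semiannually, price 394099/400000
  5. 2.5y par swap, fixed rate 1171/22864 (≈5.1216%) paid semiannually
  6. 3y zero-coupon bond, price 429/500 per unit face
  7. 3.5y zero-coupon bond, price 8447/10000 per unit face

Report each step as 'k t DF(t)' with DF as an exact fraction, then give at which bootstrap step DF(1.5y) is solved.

step 1 [0.5y] bond c/2=9/200: DF=(2020821/2000000 − 9/200·(0))/(1+9/200) = 9669/10000 ≈ 0.966900
step 2 [1y] zero: DF = P = 4597/5000 ≈ 0.919400
step 3 [1.5y] bond c/2=1/50: DF=(483269/500000 − 1/50·(0.966900+0.919400))/(1+1/50) = 4553/5000 ≈ 0.910600
step 4 [2y] bond c/2=1/40: DF=(394099/400000 − 1/40·(0.966900+0.919400+0.910600))/(1+1/40) = 893/1000 ≈ 0.893000
step 5 [2.5y] swap r/2=1171/45728: DF=(1 − 1171/45728·(0.966900+0.919400+0.910600+0.893000))/(1+1171/45728) = 8829/10000 ≈ 0.882900
step 6 [3y] zero: DF = P = 429/500 ≈ 0.858000
step 7 [3.5y] zero: DF = P = 8447/10000 ≈ 0.844700

1 1/2 9669/10000
2 1 4597/5000
3 3/2 4553/5000
4 2 893/1000
5 5/2 8829/10000
6 3 429/500
7 7/2 8447/10000
DF(1.5y) is solved at step 3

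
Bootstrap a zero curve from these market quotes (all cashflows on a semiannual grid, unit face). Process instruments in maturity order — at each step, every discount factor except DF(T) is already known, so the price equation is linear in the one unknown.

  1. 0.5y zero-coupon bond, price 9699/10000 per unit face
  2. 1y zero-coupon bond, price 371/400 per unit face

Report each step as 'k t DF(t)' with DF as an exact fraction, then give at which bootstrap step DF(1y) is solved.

step 1 [0.5y] zero: DF = P = 9699/10000 ≈ 0.969900
step 2 [1y] zero: DF = P = 371/400 ≈ 0.927500

1 1/2 9699/10000
2 1 371/400
DF(1y) is solved at step 2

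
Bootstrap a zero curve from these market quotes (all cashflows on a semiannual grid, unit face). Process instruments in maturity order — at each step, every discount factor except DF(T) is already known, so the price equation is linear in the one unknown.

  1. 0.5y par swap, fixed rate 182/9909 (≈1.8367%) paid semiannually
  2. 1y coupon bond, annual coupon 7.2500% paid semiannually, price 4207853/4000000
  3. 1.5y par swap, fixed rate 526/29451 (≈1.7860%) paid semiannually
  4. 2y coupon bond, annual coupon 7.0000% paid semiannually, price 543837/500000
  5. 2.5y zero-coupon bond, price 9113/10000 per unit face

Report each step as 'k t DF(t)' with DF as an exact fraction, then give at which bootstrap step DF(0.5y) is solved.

step 1 [0.5y] swap r/2=91/9909: DF=(1 − 91/9909·(0))/(1+91/9909) = 9909/10000 ≈ 0.990900
step 2 [1y] bond c/2=29/800: DF=(4207853/4000000 − 29/800·(0.990900))/(1+29/800) = 1961/2000 ≈ 0.980500
step 3 [1.5y] swap r/2=263/29451: DF=(1 − 263/29451·(0.990900+0.980500))/(1+263/29451) = 9737/10000 ≈ 0.973700
step 4 [2y] bond c/2=7/200: DF=(543837/500000 − 7/200·(0.990900+0.980500+0.973700))/(1+7/200) = 9513/10000 ≈ 0.951300
step 5 [2.5y] zero: DF = P = 9113/10000 ≈ 0.911300

1 1/2 9909/10000
2 1 1961/2000
3 3/2 9737/10000
4 2 9513/10000
5 5/2 9113/10000
DF(0.5y) is solved at step 1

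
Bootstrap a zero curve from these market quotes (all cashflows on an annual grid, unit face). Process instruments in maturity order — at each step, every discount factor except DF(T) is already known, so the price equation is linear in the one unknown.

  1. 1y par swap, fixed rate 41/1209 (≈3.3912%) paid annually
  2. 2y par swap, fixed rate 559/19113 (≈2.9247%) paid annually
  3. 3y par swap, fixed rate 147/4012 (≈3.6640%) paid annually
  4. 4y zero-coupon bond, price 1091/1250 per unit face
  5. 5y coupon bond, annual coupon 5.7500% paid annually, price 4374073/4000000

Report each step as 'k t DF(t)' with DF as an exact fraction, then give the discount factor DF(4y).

1 1 1209/1250
2 2 9441/10000
3 3 8971/10000
4 4 1091/1250
5 5 8339/10000
DF(4y) = 1091/1250 ≈ 0.872800

step 1 [1y] swap r/1=41/1209: DF=(1 − 41/1209·(0))/(1+41/1209) = 1209/1250 ≈ 0.967200
step 2 [2y] swap r/1=559/19113: DF=(1 − 559/19113·(0.967200))/(1+559/19113) = 9441/10000 ≈ 0.944100
step 3 [3y] swap r/1=147/4012: DF=(1 − 147/4012·(0.967200+0.944100))/(1+147/4012) = 8971/10000 ≈ 0.897100
step 4 [4y] zero: DF = P = 1091/1250 ≈ 0.872800
step 5 [5y] bond c/1=23/400: DF=(4374073/4000000 − 23/400·(0.967200+0.944100+0.897100+0.872800))/(1+23/400) = 8339/10000 ≈ 0.833900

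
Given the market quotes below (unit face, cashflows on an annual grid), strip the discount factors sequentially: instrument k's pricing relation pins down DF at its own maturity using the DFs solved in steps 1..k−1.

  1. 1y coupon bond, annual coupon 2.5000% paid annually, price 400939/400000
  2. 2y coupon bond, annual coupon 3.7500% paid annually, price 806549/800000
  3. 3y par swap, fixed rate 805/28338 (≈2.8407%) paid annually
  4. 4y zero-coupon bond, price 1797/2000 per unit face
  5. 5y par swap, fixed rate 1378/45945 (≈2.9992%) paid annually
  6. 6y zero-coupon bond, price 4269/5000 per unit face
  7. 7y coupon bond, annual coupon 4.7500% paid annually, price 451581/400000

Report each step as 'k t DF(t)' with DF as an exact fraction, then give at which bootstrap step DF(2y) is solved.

1 1 9779/10000
2 2 2341/2500
3 3 1839/2000
4 4 1797/2000
5 5 4311/5000
6 6 4269/5000
7 7 8307/10000
DF(2y) is solved at step 2

step 1 [1y] bond c/1=1/40: DF=(400939/400000 − 1/40·(0))/(1+1/40) = 9779/10000 ≈ 0.977900
step 2 [2y] bond c/1=3/80: DF=(806549/800000 − 3/80·(0.977900))/(1+3/80) = 2341/2500 ≈ 0.936400
step 3 [3y] swap r/1=805/28338: DF=(1 − 805/28338·(0.977900+0.936400))/(1+805/28338) = 1839/2000 ≈ 0.919500
step 4 [4y] zero: DF = P = 1797/2000 ≈ 0.898500
step 5 [5y] swap r/1=1378/45945: DF=(1 − 1378/45945·(0.977900+0.936400+0.919500+0.898500))/(1+1378/45945) = 4311/5000 ≈ 0.862200
step 6 [6y] zero: DF = P = 4269/5000 ≈ 0.853800
step 7 [7y] bond c/1=19/400: DF=(451581/400000 − 19/400·(0.977900+0.936400+0.919500+0.898500+0.862200+0.853800))/(1+19/400) = 8307/10000 ≈ 0.830700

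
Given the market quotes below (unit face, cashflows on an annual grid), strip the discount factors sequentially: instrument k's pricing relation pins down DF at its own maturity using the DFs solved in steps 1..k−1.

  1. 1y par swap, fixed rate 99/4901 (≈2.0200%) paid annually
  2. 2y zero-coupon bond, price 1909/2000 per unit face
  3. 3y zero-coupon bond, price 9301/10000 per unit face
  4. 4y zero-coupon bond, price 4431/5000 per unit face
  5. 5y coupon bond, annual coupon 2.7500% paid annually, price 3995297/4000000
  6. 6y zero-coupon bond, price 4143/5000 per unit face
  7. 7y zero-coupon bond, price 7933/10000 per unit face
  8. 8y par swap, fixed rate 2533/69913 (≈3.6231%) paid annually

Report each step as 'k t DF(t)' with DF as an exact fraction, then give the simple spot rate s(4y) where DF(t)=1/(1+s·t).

1 1 4901/5000
2 2 1909/2000
3 3 9301/10000
4 4 4431/5000
5 5 8717/10000
6 6 4143/5000
7 7 7933/10000
8 8 7467/10000
s(4y) = (1/(4431/5000) − 1)/(4) = 569/17724 ≈ 3.2103%

step 1 [1y] swap r/1=99/4901: DF=(1 − 99/4901·(0))/(1+99/4901) = 4901/5000 ≈ 0.980200
step 2 [2y] zero: DF = P = 1909/2000 ≈ 0.954500
step 3 [3y] zero: DF = P = 9301/10000 ≈ 0.930100
step 4 [4y] zero: DF = P = 4431/5000 ≈ 0.886200
step 5 [5y] bond c/1=11/400: DF=(3995297/4000000 − 11/400·(0.980200+0.954500+0.930100+0.886200))/(1+11/400) = 8717/10000 ≈ 0.871700
step 6 [6y] zero: DF = P = 4143/5000 ≈ 0.828600
step 7 [7y] zero: DF = P = 7933/10000 ≈ 0.793300
step 8 [8y] swap r/1=2533/69913: DF=(1 − 2533/69913·(0.980200+0.954500+0.930100+0.886200+0.871700+0.828600+0.793300))/(1+2533/69913) = 7467/10000 ≈ 0.746700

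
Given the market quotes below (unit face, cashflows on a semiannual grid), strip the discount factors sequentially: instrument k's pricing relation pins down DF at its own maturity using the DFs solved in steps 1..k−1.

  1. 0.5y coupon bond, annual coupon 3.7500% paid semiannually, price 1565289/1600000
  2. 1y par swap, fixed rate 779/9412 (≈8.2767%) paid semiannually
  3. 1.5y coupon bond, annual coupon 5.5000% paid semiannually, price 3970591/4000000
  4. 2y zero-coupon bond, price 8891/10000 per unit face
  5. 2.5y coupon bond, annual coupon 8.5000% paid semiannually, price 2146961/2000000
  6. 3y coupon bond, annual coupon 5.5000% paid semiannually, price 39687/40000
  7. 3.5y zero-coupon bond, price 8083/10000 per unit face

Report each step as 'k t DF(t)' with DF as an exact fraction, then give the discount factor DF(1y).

1 1/2 9603/10000
2 1 9221/10000
3 3/2 9157/10000
4 2 8891/10000
5 5/2 4397/5000
6 3 4217/5000
7 7/2 8083/10000
DF(1y) = 9221/10000 ≈ 0.922100

step 1 [0.5y] bond c/2=3/160: DF=(1565289/1600000 − 3/160·(0))/(1+3/160) = 9603/10000 ≈ 0.960300
step 2 [1y] swap r/2=779/18824: DF=(1 − 779/18824·(0.960300))/(1+779/18824) = 9221/10000 ≈ 0.922100
step 3 [1.5y] bond c/2=11/400: DF=(3970591/4000000 − 11/400·(0.960300+0.922100))/(1+11/400) = 9157/10000 ≈ 0.915700
step 4 [2y] zero: DF = P = 8891/10000 ≈ 0.889100
step 5 [2.5y] bond c/2=17/400: DF=(2146961/2000000 − 17/400·(0.960300+0.922100+0.915700+0.889100))/(1+17/400) = 4397/5000 ≈ 0.879400
step 6 [3y] bond c/2=11/400: DF=(39687/40000 − 11/400·(0.960300+0.922100+0.915700+0.889100+0.879400))/(1+11/400) = 4217/5000 ≈ 0.843400
step 7 [3.5y] zero: DF = P = 8083/10000 ≈ 0.808300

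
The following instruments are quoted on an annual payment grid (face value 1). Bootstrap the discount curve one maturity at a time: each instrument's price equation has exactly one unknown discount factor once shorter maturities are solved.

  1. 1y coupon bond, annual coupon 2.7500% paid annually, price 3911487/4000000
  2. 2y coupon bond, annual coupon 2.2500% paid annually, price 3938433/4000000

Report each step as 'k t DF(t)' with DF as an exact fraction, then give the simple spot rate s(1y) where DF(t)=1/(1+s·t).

step 1 [1y] bond c/1=11/400: DF=(3911487/4000000 − 11/400·(0))/(1+11/400) = 9517/10000 ≈ 0.951700
step 2 [2y] bond c/1=9/400: DF=(3938433/4000000 − 9/400·(0.951700))/(1+9/400) = 471/500 ≈ 0.942000

1 1 9517/10000
2 2 471/500
s(1y) = (1/(9517/10000) − 1)/(1) = 483/9517 ≈ 5.0751%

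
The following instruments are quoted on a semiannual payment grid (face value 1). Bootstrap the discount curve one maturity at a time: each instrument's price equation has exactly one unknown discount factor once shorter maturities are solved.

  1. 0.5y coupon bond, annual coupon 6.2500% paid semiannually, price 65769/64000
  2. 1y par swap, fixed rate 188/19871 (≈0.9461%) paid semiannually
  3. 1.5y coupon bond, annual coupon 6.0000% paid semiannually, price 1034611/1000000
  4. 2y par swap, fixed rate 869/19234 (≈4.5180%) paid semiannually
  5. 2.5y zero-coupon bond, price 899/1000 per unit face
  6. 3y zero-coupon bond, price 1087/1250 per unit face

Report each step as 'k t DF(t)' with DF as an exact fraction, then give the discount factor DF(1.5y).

step 1 [0.5y] bond c/2=1/32: DF=(65769/64000 − 1/32·(0))/(1+1/32) = 1993/2000 ≈ 0.996500
step 2 [1y] swap r/2=94/19871: DF=(1 − 94/19871·(0.996500))/(1+94/19871) = 4953/5000 ≈ 0.990600
step 3 [1.5y] bond c/2=3/100: DF=(1034611/1000000 − 3/100·(0.996500+0.990600))/(1+3/100) = 4733/5000 ≈ 0.946600
step 4 [2y] swap r/2=869/38468: DF=(1 − 869/38468·(0.996500+0.990600+0.946600))/(1+869/38468) = 9131/10000 ≈ 0.913100
step 5 [2.5y] zero: DF = P = 899/1000 ≈ 0.899000
step 6 [3y] zero: DF = P = 1087/1250 ≈ 0.869600

1 1/2 1993/2000
2 1 4953/5000
3 3/2 4733/5000
4 2 9131/10000
5 5/2 899/1000
6 3 1087/1250
DF(1.5y) = 4733/5000 ≈ 0.946600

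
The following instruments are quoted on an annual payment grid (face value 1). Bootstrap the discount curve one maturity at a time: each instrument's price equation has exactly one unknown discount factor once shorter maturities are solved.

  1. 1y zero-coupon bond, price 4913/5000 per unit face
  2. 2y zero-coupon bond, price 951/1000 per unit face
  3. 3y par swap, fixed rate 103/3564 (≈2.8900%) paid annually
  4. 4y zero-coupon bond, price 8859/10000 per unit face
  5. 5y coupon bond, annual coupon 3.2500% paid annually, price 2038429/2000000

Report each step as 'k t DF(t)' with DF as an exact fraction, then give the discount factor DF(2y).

step 1 [1y] zero: DF = P = 4913/5000 ≈ 0.982600
step 2 [2y] zero: DF = P = 951/1000 ≈ 0.951000
step 3 [3y] swap r/1=103/3564: DF=(1 − 103/3564·(0.982600+0.951000))/(1+103/3564) = 1147/1250 ≈ 0.917600
step 4 [4y] zero: DF = P = 8859/10000 ≈ 0.885900
step 5 [5y] bond c/1=13/400: DF=(2038429/2000000 − 13/400·(0.982600+0.951000+0.917600+0.885900))/(1+13/400) = 1739/2000 ≈ 0.869500

1 1 4913/5000
2 2 951/1000
3 3 1147/1250
4 4 8859/10000
5 5 1739/2000
DF(2y) = 951/1000 ≈ 0.951000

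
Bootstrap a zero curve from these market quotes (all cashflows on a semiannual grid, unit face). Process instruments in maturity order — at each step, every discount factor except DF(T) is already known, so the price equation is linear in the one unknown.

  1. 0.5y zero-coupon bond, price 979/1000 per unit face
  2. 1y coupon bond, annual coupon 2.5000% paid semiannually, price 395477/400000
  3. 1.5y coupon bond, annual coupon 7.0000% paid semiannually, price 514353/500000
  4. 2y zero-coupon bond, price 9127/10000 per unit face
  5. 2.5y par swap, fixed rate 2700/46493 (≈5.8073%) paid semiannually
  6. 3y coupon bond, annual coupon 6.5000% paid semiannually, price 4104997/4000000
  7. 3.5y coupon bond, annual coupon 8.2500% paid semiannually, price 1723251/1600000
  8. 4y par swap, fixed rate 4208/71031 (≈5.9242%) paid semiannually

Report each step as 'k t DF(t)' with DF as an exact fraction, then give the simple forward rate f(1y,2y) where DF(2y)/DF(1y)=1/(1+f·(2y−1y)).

step 1 [0.5y] zero: DF = P = 979/1000 ≈ 0.979000
step 2 [1y] bond c/2=1/80: DF=(395477/400000 − 1/80·(0.979000))/(1+1/80) = 2411/2500 ≈ 0.964400
step 3 [1.5y] bond c/2=7/200: DF=(514353/500000 − 7/200·(0.979000+0.964400))/(1+7/200) = 4641/5000 ≈ 0.928200
step 4 [2y] zero: DF = P = 9127/10000 ≈ 0.912700
step 5 [2.5y] swap r/2=1350/46493: DF=(1 − 1350/46493·(0.979000+0.964400+0.928200+0.912700))/(1+1350/46493) = 173/200 ≈ 0.865000
step 6 [3y] bond c/2=13/400: DF=(4104997/4000000 − 13/400·(0.979000+0.964400+0.928200+0.912700+0.865000))/(1+13/400) = 2119/2500 ≈ 0.847600
step 7 [3.5y] bond c/2=33/800: DF=(1723251/1600000 − 33/800·(0.979000+0.964400+0.928200+0.912700+0.865000+0.847600))/(1+33/800) = 4083/5000 ≈ 0.816600
step 8 [4y] swap r/2=2104/71031: DF=(1 − 2104/71031·(0.979000+0.964400+0.928200+0.912700+0.865000+0.847600+0.816600))/(1+2104/71031) = 987/1250 ≈ 0.789600

1 1/2 979/1000
2 1 2411/2500
3 3/2 4641/5000
4 2 9127/10000
5 5/2 173/200
6 3 2119/2500
7 7/2 4083/5000
8 4 987/1250
f(1y,2y) = ((2411/2500)/(9127/10000) − 1)/(1) = 517/9127 ≈ 5.6645%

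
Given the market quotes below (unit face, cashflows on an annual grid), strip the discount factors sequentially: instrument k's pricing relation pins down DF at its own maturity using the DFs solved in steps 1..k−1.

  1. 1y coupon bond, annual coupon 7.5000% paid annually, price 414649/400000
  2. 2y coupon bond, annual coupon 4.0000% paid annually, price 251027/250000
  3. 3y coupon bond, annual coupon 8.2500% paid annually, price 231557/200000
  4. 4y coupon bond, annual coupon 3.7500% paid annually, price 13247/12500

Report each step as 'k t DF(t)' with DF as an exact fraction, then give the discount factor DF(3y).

1 1 9643/10000
2 2 2321/2500
3 3 9253/10000
4 4 2299/2500
DF(3y) = 9253/10000 ≈ 0.925300

step 1 [1y] bond c/1=3/40: DF=(414649/400000 − 3/40·(0))/(1+3/40) = 9643/10000 ≈ 0.964300
step 2 [2y] bond c/1=1/25: DF=(251027/250000 − 1/25·(0.964300))/(1+1/25) = 2321/2500 ≈ 0.928400
step 3 [3y] bond c/1=33/400: DF=(231557/200000 − 33/400·(0.964300+0.928400))/(1+33/400) = 9253/10000 ≈ 0.925300
step 4 [4y] bond c/1=3/80: DF=(13247/12500 − 3/80·(0.964300+0.928400+0.925300))/(1+3/80) = 2299/2500 ≈ 0.919600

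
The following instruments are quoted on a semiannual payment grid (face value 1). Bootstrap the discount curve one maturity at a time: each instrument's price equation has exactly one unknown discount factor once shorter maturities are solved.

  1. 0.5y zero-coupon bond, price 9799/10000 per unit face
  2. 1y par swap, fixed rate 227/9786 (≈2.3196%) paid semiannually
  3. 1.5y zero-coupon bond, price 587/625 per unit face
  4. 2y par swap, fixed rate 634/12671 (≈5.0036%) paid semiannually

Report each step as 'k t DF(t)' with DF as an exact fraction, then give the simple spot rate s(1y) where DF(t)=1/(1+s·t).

1 1/2 9799/10000
2 1 9773/10000
3 3/2 587/625
4 2 9049/10000
s(1y) = (1/(9773/10000) − 1)/(1) = 227/9773 ≈ 2.3227%

step 1 [0.5y] zero: DF = P = 9799/10000 ≈ 0.979900
step 2 [1y] swap r/2=227/19572: DF=(1 − 227/19572·(0.979900))/(1+227/19572) = 9773/10000 ≈ 0.977300
step 3 [1.5y] zero: DF = P = 587/625 ≈ 0.939200
step 4 [2y] swap r/2=317/12671: DF=(1 − 317/12671·(0.979900+0.977300+0.939200))/(1+317/12671) = 9049/10000 ≈ 0.904900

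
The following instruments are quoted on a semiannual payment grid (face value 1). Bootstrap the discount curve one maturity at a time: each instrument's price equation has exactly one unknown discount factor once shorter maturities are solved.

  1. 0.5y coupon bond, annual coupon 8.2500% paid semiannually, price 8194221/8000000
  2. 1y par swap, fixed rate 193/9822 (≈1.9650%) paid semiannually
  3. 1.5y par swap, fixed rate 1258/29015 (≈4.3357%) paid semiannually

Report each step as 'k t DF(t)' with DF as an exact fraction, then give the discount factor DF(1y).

1 1/2 9837/10000
2 1 9807/10000
3 3/2 9371/10000
DF(1y) = 9807/10000 ≈ 0.980700

step 1 [0.5y] bond c/2=33/800: DF=(8194221/8000000 − 33/800·(0))/(1+33/800) = 9837/10000 ≈ 0.983700
step 2 [1y] swap r/2=193/19644: DF=(1 − 193/19644·(0.983700))/(1+193/19644) = 9807/10000 ≈ 0.980700
step 3 [1.5y] swap r/2=629/29015: DF=(1 − 629/29015·(0.983700+0.980700))/(1+629/29015) = 9371/10000 ≈ 0.937100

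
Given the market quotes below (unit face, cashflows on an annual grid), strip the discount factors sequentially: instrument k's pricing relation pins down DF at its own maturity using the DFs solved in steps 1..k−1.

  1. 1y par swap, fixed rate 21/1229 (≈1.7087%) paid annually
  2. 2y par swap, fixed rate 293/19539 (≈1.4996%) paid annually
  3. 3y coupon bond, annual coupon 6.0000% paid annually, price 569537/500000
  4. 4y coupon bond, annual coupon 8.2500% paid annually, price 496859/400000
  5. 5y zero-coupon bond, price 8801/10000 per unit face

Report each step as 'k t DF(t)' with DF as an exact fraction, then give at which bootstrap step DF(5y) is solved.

1 1 1229/1250
2 2 9707/10000
3 3 241/250
4 4 9251/10000
5 5 8801/10000
DF(5y) is solved at step 5

step 1 [1y] swap r/1=21/1229: DF=(1 − 21/1229·(0))/(1+21/1229) = 1229/1250 ≈ 0.983200
step 2 [2y] swap r/1=293/19539: DF=(1 − 293/19539·(0.983200))/(1+293/19539) = 9707/10000 ≈ 0.970700
step 3 [3y] bond c/1=3/50: DF=(569537/500000 − 3/50·(0.983200+0.970700))/(1+3/50) = 241/250 ≈ 0.964000
step 4 [4y] bond c/1=33/400: DF=(496859/400000 − 33/400·(0.983200+0.970700+0.964000))/(1+33/400) = 9251/10000 ≈ 0.925100
step 5 [5y] zero: DF = P = 8801/10000 ≈ 0.880100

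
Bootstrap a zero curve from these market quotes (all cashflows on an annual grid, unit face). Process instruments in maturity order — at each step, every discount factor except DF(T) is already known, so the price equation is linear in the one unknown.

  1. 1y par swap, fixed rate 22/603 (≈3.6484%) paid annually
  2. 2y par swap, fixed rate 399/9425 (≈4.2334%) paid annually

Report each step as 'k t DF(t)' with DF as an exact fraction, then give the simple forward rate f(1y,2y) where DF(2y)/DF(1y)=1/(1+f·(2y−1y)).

1 1 603/625
2 2 4601/5000
f(1y,2y) = ((603/625)/(4601/5000) − 1)/(1) = 223/4601 ≈ 4.8468%

step 1 [1y] swap r/1=22/603: DF=(1 − 22/603·(0))/(1+22/603) = 603/625 ≈ 0.964800
step 2 [2y] swap r/1=399/9425: DF=(1 − 399/9425·(0.964800))/(1+399/9425) = 4601/5000 ≈ 0.920200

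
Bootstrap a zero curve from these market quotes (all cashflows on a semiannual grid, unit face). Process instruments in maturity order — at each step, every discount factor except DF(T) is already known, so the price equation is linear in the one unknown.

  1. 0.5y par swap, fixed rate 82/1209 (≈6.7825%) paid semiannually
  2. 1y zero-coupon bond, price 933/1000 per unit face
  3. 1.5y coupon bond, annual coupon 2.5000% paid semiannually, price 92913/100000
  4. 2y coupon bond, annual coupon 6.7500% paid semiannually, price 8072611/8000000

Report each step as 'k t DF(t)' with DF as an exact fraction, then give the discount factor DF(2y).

1 1/2 1209/1250
2 1 933/1000
3 3/2 4471/5000
4 2 8849/10000
DF(2y) = 8849/10000 ≈ 0.884900

step 1 [0.5y] swap r/2=41/1209: DF=(1 − 41/1209·(0))/(1+41/1209) = 1209/1250 ≈ 0.967200
step 2 [1y] zero: DF = P = 933/1000 ≈ 0.933000
step 3 [1.5y] bond c/2=1/80: DF=(92913/100000 − 1/80·(0.967200+0.933000))/(1+1/80) = 4471/5000 ≈ 0.894200
step 4 [2y] bond c/2=27/800: DF=(8072611/8000000 − 27/800·(0.967200+0.933000+0.894200))/(1+27/800) = 8849/10000 ≈ 0.884900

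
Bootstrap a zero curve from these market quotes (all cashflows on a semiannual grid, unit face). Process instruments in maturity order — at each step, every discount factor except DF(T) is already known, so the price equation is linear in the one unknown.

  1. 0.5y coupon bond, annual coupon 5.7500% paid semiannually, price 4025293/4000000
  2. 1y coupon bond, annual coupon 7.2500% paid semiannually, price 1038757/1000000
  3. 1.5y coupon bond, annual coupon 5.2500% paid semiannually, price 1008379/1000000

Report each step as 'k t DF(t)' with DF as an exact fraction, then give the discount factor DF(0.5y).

step 1 [0.5y] bond c/2=23/800: DF=(4025293/4000000 − 23/800·(0))/(1+23/800) = 4891/5000 ≈ 0.978200
step 2 [1y] bond c/2=29/800: DF=(1038757/1000000 − 29/800·(0.978200))/(1+29/800) = 4841/5000 ≈ 0.968200
step 3 [1.5y] bond c/2=21/800: DF=(1008379/1000000 − 21/800·(0.978200+0.968200))/(1+21/800) = 583/625 ≈ 0.932800

1 1/2 4891/5000
2 1 4841/5000
3 3/2 583/625
DF(0.5y) = 4891/5000 ≈ 0.978200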